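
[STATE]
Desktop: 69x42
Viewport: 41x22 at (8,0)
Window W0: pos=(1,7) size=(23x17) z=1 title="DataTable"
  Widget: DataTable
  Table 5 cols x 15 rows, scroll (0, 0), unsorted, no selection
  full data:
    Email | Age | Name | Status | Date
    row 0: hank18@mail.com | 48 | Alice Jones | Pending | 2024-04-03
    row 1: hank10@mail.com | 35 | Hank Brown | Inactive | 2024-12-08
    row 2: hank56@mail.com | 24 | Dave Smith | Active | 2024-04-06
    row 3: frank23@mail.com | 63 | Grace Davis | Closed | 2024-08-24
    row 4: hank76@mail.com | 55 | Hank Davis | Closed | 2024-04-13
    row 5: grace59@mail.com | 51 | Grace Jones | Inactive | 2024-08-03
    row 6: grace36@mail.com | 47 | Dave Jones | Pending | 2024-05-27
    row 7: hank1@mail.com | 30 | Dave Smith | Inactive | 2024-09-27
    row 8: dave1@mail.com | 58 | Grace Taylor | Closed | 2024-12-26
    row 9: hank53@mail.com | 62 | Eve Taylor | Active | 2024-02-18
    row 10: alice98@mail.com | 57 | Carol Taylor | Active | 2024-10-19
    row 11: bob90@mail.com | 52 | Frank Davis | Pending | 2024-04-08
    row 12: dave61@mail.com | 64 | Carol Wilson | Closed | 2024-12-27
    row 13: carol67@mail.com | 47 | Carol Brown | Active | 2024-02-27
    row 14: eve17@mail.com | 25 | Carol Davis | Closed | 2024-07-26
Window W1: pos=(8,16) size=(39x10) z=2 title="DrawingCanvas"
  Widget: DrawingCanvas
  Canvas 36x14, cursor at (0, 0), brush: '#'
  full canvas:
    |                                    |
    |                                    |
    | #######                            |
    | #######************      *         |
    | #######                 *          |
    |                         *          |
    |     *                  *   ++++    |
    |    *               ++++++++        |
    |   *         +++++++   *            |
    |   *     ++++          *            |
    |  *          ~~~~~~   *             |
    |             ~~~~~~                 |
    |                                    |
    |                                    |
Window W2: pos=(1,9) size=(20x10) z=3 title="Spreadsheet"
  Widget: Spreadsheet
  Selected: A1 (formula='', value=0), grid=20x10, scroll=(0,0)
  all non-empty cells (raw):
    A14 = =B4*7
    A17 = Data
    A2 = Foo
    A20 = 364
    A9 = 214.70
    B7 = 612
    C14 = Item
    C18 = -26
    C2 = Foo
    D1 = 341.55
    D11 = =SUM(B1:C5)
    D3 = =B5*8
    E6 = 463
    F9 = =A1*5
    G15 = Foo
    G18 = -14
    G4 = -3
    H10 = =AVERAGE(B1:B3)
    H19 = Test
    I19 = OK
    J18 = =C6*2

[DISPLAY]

                                         
                                         
                                         
                                         
                                         
                                         
                                         
━━━━━━━━━━━━━━━┓                         
able           ┃                         
━━━━━━━━━━━━┓──┨                         
dsheet      ┃e│┃                         
────────────┨─┼┃                         
            ┃ │┃                         
 A       B  ┃ │┃                         
------------┃ │┃                         
   [0]      ┃ │┃                         
o           ┃━━━━━━━━━━━━━━━━━━━━━━━━━┓  
     0      ┃as                       ┃  
━━━━━━━━━━━━┛─────────────────────────┨  
┃+                                    ┃  
┃                                     ┃  
┃ #######                             ┃  


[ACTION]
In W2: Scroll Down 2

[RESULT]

                                         
                                         
                                         
                                         
                                         
                                         
                                         
━━━━━━━━━━━━━━━┓                         
able           ┃                         
━━━━━━━━━━━━┓──┨                         
dsheet      ┃e│┃                         
────────────┨─┼┃                         
            ┃ │┃                         
 A       B  ┃ │┃                         
------------┃ │┃                         
     0      ┃ │┃                         
     0      ┃━━━━━━━━━━━━━━━━━━━━━━━━━┓  
     0      ┃as                       ┃  
━━━━━━━━━━━━┛─────────────────────────┨  
┃+                                    ┃  
┃                                     ┃  
┃ #######                             ┃  


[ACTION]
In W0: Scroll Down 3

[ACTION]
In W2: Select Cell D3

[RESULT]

                                         
                                         
                                         
                                         
                                         
                                         
                                         
━━━━━━━━━━━━━━━┓                         
able           ┃                         
━━━━━━━━━━━━┓──┨                         
dsheet      ┃e│┃                         
────────────┨─┼┃                         
5*8         ┃ │┃                         
 A       B  ┃ │┃                         
------------┃ │┃                         
     0      ┃ │┃                         
     0      ┃━━━━━━━━━━━━━━━━━━━━━━━━━┓  
     0      ┃as                       ┃  
━━━━━━━━━━━━┛─────────────────────────┨  
┃+                                    ┃  
┃                                     ┃  
┃ #######                             ┃  


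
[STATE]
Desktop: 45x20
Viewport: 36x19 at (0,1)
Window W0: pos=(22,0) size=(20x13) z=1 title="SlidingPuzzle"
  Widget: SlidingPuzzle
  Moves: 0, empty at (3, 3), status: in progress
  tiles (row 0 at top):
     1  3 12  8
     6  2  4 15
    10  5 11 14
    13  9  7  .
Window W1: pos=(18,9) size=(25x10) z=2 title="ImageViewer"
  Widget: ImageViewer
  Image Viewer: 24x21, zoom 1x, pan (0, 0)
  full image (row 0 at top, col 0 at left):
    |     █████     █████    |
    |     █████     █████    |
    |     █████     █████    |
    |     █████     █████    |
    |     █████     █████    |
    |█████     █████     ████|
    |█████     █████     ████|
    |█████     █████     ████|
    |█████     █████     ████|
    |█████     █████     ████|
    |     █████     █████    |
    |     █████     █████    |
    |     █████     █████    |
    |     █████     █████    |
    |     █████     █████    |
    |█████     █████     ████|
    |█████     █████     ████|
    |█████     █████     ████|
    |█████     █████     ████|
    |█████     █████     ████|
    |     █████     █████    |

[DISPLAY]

                      ┃ SlidingPuzzl
                      ┠─────────────
                      ┃┌────┬────┬──
                      ┃│  1 │  3 │ 1
                      ┃├────┼────┼──
                      ┃│  6 │  2 │  
                      ┃├────┼────┼──
                      ┃│ 10 │  5 │ 1
                  ┏━━━━━━━━━━━━━━━━━
                  ┃ ImageViewer     
                  ┠─────────────────
                  ┃     █████     ██
                  ┃     █████     ██
                  ┃     █████     ██
                  ┃     █████     ██
                  ┃     █████     ██
                  ┃█████     █████  
                  ┗━━━━━━━━━━━━━━━━━
                                    


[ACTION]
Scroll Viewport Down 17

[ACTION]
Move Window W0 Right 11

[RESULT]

                         ┃ SlidingPu
                         ┠──────────
                         ┃┌────┬────
                         ┃│  1 │  3 
                         ┃├────┼────
                         ┃│  6 │  2 
                         ┃├────┼────
                         ┃│ 10 │  5 
                  ┏━━━━━━━━━━━━━━━━━
                  ┃ ImageViewer     
                  ┠─────────────────
                  ┃     █████     ██
                  ┃     █████     ██
                  ┃     █████     ██
                  ┃     █████     ██
                  ┃     █████     ██
                  ┃█████     █████  
                  ┗━━━━━━━━━━━━━━━━━
                                    


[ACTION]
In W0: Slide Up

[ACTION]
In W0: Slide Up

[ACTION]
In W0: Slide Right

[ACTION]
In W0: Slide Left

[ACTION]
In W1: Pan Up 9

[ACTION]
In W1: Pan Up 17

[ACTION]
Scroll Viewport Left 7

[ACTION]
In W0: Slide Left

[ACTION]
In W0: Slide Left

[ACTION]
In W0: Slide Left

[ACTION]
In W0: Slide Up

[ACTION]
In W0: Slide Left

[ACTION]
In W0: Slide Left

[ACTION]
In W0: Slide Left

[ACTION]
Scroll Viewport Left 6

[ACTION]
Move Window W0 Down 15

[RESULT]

                                    
                                    
                                    
                                    
                                    
                                    
                         ┏━━━━━━━━━━
                         ┃ SlidingPu
                  ┏━━━━━━━━━━━━━━━━━
                  ┃ ImageViewer     
                  ┠─────────────────
                  ┃     █████     ██
                  ┃     █████     ██
                  ┃     █████     ██
                  ┃     █████     ██
                  ┃     █████     ██
                  ┃█████     █████  
                  ┗━━━━━━━━━━━━━━━━━
                         ┗━━━━━━━━━━


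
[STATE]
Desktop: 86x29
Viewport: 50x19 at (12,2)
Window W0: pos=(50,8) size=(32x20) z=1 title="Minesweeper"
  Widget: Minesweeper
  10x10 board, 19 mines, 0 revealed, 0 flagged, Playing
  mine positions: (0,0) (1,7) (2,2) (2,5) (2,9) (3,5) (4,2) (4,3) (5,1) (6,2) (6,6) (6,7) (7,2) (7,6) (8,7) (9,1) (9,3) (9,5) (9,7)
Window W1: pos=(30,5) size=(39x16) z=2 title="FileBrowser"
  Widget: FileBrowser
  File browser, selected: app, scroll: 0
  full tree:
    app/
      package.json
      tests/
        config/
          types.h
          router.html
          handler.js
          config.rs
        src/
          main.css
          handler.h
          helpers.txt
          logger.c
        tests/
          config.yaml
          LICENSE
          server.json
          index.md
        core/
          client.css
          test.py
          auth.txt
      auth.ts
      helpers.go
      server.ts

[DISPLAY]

                                                  
                                                  
                                                  
                  ┏━━━━━━━━━━━━━━━━━━━━━━━━━━━━━━━
                  ┃ FileBrowser                   
                  ┠───────────────────────────────
                  ┃> [-] app/                     
                  ┃    package.json               
                  ┃    [+] tests/                 
                  ┃    auth.ts                    
                  ┃    helpers.go                 
                  ┃    server.ts                  
                  ┃                               
                  ┃                               
                  ┃                               
                  ┃                               
                  ┃                               
                  ┃                               
                  ┗━━━━━━━━━━━━━━━━━━━━━━━━━━━━━━━


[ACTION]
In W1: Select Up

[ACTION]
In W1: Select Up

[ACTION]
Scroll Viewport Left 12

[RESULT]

                                                  
                                                  
                                                  
                              ┏━━━━━━━━━━━━━━━━━━━
                              ┃ FileBrowser       
                              ┠───────────────────
                              ┃> [-] app/         
                              ┃    package.json   
                              ┃    [+] tests/     
                              ┃    auth.ts        
                              ┃    helpers.go     
                              ┃    server.ts      
                              ┃                   
                              ┃                   
                              ┃                   
                              ┃                   
                              ┃                   
                              ┃                   
                              ┗━━━━━━━━━━━━━━━━━━━


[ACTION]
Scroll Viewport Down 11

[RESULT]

                              ┃    [+] tests/     
                              ┃    auth.ts        
                              ┃    helpers.go     
                              ┃    server.ts      
                              ┃                   
                              ┃                   
                              ┃                   
                              ┃                   
                              ┃                   
                              ┃                   
                              ┗━━━━━━━━━━━━━━━━━━━
                                                  
                                                  
                                                  
                                                  
                                                  
                                                  
                                                  
                                                  


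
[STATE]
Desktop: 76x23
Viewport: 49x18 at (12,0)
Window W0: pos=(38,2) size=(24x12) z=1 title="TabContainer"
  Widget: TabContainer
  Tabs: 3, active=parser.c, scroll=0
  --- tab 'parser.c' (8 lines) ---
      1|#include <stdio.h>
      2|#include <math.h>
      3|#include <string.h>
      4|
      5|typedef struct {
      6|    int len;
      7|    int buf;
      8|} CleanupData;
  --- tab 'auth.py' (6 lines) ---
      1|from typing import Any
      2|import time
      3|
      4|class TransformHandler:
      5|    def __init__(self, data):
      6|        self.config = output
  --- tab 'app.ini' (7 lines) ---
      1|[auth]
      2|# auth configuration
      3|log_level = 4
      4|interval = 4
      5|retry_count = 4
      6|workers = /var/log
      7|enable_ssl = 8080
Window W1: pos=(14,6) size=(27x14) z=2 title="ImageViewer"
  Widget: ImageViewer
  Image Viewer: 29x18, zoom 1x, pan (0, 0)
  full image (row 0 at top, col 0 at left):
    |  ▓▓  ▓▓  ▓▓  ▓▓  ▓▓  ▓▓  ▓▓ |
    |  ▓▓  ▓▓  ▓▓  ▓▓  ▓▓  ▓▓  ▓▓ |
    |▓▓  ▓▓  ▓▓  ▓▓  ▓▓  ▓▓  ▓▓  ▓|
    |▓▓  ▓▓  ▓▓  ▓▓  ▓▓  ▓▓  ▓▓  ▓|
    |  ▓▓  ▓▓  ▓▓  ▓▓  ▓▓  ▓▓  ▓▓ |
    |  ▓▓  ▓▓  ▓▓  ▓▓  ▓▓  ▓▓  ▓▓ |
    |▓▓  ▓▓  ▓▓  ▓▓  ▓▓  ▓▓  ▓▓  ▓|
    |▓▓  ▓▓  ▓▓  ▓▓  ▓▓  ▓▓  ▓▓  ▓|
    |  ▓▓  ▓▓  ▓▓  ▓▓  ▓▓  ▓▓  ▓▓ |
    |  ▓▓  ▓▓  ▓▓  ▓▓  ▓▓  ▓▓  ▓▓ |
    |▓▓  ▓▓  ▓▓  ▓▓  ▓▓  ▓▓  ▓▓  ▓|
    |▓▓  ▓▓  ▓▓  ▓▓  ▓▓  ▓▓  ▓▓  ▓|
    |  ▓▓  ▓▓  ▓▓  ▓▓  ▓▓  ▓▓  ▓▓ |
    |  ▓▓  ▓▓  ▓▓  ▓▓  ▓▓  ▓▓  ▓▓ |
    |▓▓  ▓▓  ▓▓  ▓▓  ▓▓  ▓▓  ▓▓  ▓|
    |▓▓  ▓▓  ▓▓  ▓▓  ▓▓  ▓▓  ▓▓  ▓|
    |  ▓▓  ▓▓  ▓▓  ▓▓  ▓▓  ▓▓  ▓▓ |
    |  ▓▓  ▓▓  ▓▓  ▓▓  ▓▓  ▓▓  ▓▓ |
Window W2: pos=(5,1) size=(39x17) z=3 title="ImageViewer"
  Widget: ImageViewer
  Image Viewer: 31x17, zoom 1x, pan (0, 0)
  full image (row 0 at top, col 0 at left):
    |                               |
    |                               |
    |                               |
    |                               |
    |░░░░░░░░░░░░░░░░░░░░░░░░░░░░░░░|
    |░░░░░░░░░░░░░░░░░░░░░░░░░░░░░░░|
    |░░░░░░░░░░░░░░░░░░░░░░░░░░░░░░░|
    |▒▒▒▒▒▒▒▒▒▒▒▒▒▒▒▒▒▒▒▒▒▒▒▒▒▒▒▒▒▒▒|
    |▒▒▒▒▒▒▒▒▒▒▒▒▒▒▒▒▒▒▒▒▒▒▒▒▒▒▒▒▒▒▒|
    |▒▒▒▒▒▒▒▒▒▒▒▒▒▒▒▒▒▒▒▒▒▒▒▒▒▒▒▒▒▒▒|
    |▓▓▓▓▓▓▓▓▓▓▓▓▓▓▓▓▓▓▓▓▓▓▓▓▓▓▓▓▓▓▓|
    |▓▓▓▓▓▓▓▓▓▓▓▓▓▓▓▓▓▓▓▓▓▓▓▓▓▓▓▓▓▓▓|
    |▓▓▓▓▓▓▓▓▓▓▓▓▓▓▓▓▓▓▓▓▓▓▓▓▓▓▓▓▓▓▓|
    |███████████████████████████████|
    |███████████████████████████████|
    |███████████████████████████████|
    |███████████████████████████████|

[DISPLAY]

                                                 
━━━━━━━━━━━━━━━━━━━━━━━━━━━━━━━┓                 
Viewer                         ┃━━━━━━━━━━━━━━━━━
───────────────────────────────┨ontainer         
                               ┃─────────────────
                               ┃er.c]│ auth.py │ 
                               ┃─────────────────
                               ┃ude <stdio.h>    
░░░░░░░░░░░░░░░░░░░░░░░░░      ┃ude <math.h>     
░░░░░░░░░░░░░░░░░░░░░░░░░      ┃ude <string.h>   
░░░░░░░░░░░░░░░░░░░░░░░░░      ┃                 
▒▒▒▒▒▒▒▒▒▒▒▒▒▒▒▒▒▒▒▒▒▒▒▒▒      ┃ef struct {      
▒▒▒▒▒▒▒▒▒▒▒▒▒▒▒▒▒▒▒▒▒▒▒▒▒      ┃nt len;          
▒▒▒▒▒▒▒▒▒▒▒▒▒▒▒▒▒▒▒▒▒▒▒▒▒      ┃━━━━━━━━━━━━━━━━━
▓▓▓▓▓▓▓▓▓▓▓▓▓▓▓▓▓▓▓▓▓▓▓▓▓      ┃                 
▓▓▓▓▓▓▓▓▓▓▓▓▓▓▓▓▓▓▓▓▓▓▓▓▓      ┃                 
▓▓▓▓▓▓▓▓▓▓▓▓▓▓▓▓▓▓▓▓▓▓▓▓▓      ┃                 
━━━━━━━━━━━━━━━━━━━━━━━━━━━━━━━┛                 


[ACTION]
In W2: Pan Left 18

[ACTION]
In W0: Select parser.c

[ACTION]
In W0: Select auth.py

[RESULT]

                                                 
━━━━━━━━━━━━━━━━━━━━━━━━━━━━━━━┓                 
Viewer                         ┃━━━━━━━━━━━━━━━━━
───────────────────────────────┨ontainer         
                               ┃─────────────────
                               ┃er.c │[auth.py]│ 
                               ┃─────────────────
                               ┃typing import Any
░░░░░░░░░░░░░░░░░░░░░░░░░      ┃t time           
░░░░░░░░░░░░░░░░░░░░░░░░░      ┃                 
░░░░░░░░░░░░░░░░░░░░░░░░░      ┃ TransformHandler
▒▒▒▒▒▒▒▒▒▒▒▒▒▒▒▒▒▒▒▒▒▒▒▒▒      ┃ef __init__(self,
▒▒▒▒▒▒▒▒▒▒▒▒▒▒▒▒▒▒▒▒▒▒▒▒▒      ┃   self.config = 
▒▒▒▒▒▒▒▒▒▒▒▒▒▒▒▒▒▒▒▒▒▒▒▒▒      ┃━━━━━━━━━━━━━━━━━
▓▓▓▓▓▓▓▓▓▓▓▓▓▓▓▓▓▓▓▓▓▓▓▓▓      ┃                 
▓▓▓▓▓▓▓▓▓▓▓▓▓▓▓▓▓▓▓▓▓▓▓▓▓      ┃                 
▓▓▓▓▓▓▓▓▓▓▓▓▓▓▓▓▓▓▓▓▓▓▓▓▓      ┃                 
━━━━━━━━━━━━━━━━━━━━━━━━━━━━━━━┛                 


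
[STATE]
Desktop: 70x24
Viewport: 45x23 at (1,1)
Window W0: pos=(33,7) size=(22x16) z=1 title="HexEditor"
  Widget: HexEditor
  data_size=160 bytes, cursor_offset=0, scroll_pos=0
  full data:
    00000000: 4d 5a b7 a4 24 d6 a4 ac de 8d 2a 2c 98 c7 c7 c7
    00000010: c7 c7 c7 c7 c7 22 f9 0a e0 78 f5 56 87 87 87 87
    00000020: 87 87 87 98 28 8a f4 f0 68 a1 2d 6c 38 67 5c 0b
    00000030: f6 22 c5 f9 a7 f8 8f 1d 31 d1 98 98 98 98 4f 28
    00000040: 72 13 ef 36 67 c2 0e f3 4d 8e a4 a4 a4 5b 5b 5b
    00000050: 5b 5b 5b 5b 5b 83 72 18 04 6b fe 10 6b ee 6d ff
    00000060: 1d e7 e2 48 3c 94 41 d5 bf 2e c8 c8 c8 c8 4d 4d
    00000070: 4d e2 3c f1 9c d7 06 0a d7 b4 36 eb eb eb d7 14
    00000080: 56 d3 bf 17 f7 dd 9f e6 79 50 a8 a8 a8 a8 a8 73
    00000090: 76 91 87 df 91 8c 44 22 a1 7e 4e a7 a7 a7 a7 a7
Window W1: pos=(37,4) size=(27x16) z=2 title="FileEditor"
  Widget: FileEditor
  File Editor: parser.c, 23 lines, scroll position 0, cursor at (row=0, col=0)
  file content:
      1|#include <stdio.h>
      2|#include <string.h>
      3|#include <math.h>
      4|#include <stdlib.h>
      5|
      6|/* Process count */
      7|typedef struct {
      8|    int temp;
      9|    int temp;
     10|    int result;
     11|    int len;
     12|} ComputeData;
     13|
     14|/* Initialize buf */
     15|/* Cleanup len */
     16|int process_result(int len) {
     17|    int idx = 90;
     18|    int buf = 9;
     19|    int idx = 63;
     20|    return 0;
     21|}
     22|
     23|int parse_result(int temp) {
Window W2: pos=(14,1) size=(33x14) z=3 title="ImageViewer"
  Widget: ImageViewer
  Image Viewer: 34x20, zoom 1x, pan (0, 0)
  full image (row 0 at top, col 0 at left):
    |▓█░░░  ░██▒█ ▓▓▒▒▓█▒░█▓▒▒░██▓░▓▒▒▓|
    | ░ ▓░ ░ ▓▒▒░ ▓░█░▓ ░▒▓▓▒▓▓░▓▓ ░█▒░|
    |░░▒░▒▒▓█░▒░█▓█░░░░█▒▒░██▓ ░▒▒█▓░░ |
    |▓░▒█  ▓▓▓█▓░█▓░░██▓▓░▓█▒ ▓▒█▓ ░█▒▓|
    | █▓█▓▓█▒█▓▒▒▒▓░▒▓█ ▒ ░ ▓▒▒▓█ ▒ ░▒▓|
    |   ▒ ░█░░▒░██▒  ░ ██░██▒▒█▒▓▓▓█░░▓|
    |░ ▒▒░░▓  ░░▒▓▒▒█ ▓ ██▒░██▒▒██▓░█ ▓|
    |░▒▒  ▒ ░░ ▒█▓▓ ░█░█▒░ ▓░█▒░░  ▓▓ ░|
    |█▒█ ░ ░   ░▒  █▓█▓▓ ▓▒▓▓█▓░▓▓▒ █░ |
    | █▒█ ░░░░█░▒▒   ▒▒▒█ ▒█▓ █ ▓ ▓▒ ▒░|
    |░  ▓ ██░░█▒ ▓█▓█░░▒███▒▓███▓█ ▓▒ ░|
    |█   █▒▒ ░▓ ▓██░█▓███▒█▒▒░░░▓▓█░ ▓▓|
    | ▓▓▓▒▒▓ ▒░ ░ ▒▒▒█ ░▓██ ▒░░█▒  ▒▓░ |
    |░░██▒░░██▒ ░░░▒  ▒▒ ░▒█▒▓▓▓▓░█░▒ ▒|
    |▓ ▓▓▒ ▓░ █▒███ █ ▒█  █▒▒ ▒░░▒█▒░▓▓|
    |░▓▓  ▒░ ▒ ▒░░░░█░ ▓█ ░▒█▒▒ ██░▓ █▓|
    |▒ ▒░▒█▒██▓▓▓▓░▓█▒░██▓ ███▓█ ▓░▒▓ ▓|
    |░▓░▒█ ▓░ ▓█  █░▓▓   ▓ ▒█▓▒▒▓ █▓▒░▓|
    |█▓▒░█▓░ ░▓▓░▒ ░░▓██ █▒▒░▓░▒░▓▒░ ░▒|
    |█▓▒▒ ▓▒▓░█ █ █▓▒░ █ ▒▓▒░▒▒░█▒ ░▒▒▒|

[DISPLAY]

             ┏━━━━━━━━━━━━━━━━━━━━━━━━━━━━━━━
             ┃ ImageViewer                   
             ┠───────────────────────────────
             ┃▓█░░░  ░██▒█ ▓▓▒▒▓█▒░█▓▒▒░██▓░▓
             ┃ ░ ▓░ ░ ▓▒▒░ ▓░█░▓ ░▒▓▓▒▓▓░▓▓ ░
             ┃░░▒░▒▒▓█░▒░█▓█░░░░█▒▒░██▓ ░▒▒█▓
             ┃▓░▒█  ▓▓▓█▓░█▓░░██▓▓░▓█▒ ▓▒█▓ ░
             ┃ █▓█▓▓█▒█▓▒▒▒▓░▒▓█ ▒ ░ ▓▒▒▓█ ▒ 
             ┃   ▒ ░█░░▒░██▒  ░ ██░██▒▒█▒▓▓▓█
             ┃░ ▒▒░░▓  ░░▒▓▒▒█ ▓ ██▒░██▒▒██▓░
             ┃░▒▒  ▒ ░░ ▒█▓▓ ░█░█▒░ ▓░█▒░░  ▓
             ┃█▒█ ░ ░   ░▒  █▓█▓▓ ▓▒▓▓█▓░▓▓▒ 
             ┃ █▒█ ░░░░█░▒▒   ▒▒▒█ ▒█▓ █ ▓ ▓▒
             ┗━━━━━━━━━━━━━━━━━━━━━━━━━━━━━━━
                                ┃000┃    int 
                                ┃000┃    int 
                                ┃000┃    int 
                                ┃000┃} Comput
                                ┃000┗━━━━━━━━
                                ┃            
                                ┃            
                                ┗━━━━━━━━━━━━
                                             


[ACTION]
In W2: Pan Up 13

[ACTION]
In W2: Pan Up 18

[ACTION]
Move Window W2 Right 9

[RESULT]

                      ┏━━━━━━━━━━━━━━━━━━━━━━
                      ┃ ImageViewer          
                      ┠──────────────────────
                      ┃▓█░░░  ░██▒█ ▓▓▒▒▓█▒░█
                      ┃ ░ ▓░ ░ ▓▒▒░ ▓░█░▓ ░▒▓
                      ┃░░▒░▒▒▓█░▒░█▓█░░░░█▒▒░
                      ┃▓░▒█  ▓▓▓█▓░█▓░░██▓▓░▓
                      ┃ █▓█▓▓█▒█▓▒▒▒▓░▒▓█ ▒ ░
                      ┃   ▒ ░█░░▒░██▒  ░ ██░█
                      ┃░ ▒▒░░▓  ░░▒▓▒▒█ ▓ ██▒
                      ┃░▒▒  ▒ ░░ ▒█▓▓ ░█░█▒░ 
                      ┃█▒█ ░ ░   ░▒  █▓█▓▓ ▓▒
                      ┃ █▒█ ░░░░█░▒▒   ▒▒▒█ ▒
                      ┗━━━━━━━━━━━━━━━━━━━━━━
                                ┃000┃    int 
                                ┃000┃    int 
                                ┃000┃    int 
                                ┃000┃} Comput
                                ┃000┗━━━━━━━━
                                ┃            
                                ┃            
                                ┗━━━━━━━━━━━━
                                             


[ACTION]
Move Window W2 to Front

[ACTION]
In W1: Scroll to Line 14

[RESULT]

                      ┏━━━━━━━━━━━━━━━━━━━━━━
                      ┃ ImageViewer          
                      ┠──────────────────────
                      ┃▓█░░░  ░██▒█ ▓▓▒▒▓█▒░█
                      ┃ ░ ▓░ ░ ▓▒▒░ ▓░█░▓ ░▒▓
                      ┃░░▒░▒▒▓█░▒░█▓█░░░░█▒▒░
                      ┃▓░▒█  ▓▓▓█▓░█▓░░██▓▓░▓
                      ┃ █▓█▓▓█▒█▓▒▒▒▓░▒▓█ ▒ ░
                      ┃   ▒ ░█░░▒░██▒  ░ ██░█
                      ┃░ ▒▒░░▓  ░░▒▓▒▒█ ▓ ██▒
                      ┃░▒▒  ▒ ░░ ▒█▓▓ ░█░█▒░ 
                      ┃█▒█ ░ ░   ░▒  █▓█▓▓ ▓▒
                      ┃ █▒█ ░░░░█░▒▒   ▒▒▒█ ▒
                      ┗━━━━━━━━━━━━━━━━━━━━━━
                                ┃000┃    retu
                                ┃000┃}       
                                ┃000┃        
                                ┃000┃int pars
                                ┃000┗━━━━━━━━
                                ┃            
                                ┃            
                                ┗━━━━━━━━━━━━
                                             


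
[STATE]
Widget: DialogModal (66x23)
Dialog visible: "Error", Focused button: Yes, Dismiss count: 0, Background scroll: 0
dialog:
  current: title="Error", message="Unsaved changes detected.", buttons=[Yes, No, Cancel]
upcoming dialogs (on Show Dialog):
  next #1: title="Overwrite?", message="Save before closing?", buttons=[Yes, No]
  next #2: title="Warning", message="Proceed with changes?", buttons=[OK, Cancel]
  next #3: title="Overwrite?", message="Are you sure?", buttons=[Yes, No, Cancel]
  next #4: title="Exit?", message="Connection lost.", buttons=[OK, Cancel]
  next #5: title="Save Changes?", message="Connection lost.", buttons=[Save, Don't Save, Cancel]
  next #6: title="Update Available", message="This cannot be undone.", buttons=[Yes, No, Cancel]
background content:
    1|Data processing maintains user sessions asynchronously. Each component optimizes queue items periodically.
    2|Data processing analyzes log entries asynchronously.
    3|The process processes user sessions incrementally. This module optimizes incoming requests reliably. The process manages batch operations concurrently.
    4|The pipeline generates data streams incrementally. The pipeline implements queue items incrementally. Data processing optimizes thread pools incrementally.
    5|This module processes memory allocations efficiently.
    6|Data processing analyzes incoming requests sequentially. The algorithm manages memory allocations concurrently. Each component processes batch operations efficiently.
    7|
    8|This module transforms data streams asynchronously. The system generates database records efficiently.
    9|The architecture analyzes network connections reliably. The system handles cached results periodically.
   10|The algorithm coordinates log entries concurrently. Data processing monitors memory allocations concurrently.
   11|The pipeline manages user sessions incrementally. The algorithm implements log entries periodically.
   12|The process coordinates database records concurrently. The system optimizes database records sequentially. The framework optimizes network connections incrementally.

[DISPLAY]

Data processing maintains user sessions asynchronously. Each compo
Data processing analyzes log entries asynchronously.              
The process processes user sessions incrementally. This module opt
The pipeline generates data streams incrementally. The pipeline im
This module processes memory allocations efficiently.             
Data processing analyzes incoming requests sequentially. The algor
                                                                  
This module transforms data streams asynchronously. The system gen
The architecture analyzes network connections reliably. The system
The algorithm coor┌───────────────────────────┐tly. Data processin
The pipeline manag│           Error           │y. The algorithm im
The process coordi│ Unsaved changes detected. │rently. The system 
                  │    [Yes]  No   Cancel     │                   
                  └───────────────────────────┘                   
                                                                  
                                                                  
                                                                  
                                                                  
                                                                  
                                                                  
                                                                  
                                                                  
                                                                  


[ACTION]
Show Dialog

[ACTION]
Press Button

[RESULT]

Data processing maintains user sessions asynchronously. Each compo
Data processing analyzes log entries asynchronously.              
The process processes user sessions incrementally. This module opt
The pipeline generates data streams incrementally. The pipeline im
This module processes memory allocations efficiently.             
Data processing analyzes incoming requests sequentially. The algor
                                                                  
This module transforms data streams asynchronously. The system gen
The architecture analyzes network connections reliably. The system
The algorithm coordinates log entries concurrently. Data processin
The pipeline manages user sessions incrementally. The algorithm im
The process coordinates database records concurrently. The system 
                                                                  
                                                                  
                                                                  
                                                                  
                                                                  
                                                                  
                                                                  
                                                                  
                                                                  
                                                                  
                                                                  


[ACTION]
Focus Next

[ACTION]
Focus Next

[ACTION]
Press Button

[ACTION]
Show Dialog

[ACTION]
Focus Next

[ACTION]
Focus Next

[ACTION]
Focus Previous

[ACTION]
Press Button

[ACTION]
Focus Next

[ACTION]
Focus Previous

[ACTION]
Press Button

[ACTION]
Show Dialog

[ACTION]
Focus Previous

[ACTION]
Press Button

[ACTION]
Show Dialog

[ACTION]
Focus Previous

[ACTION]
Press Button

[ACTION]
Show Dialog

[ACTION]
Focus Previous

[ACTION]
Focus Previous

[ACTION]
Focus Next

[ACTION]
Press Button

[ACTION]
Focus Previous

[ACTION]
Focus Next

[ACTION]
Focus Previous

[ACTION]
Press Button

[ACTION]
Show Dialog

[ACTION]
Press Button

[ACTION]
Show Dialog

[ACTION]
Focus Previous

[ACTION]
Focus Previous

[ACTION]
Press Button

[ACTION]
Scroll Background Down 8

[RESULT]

The architecture analyzes network connections reliably. The system
The algorithm coordinates log entries concurrently. Data processin
The pipeline manages user sessions incrementally. The algorithm im
The process coordinates database records concurrently. The system 
                                                                  
                                                                  
                                                                  
                                                                  
                                                                  
                                                                  
                                                                  
                                                                  
                                                                  
                                                                  
                                                                  
                                                                  
                                                                  
                                                                  
                                                                  
                                                                  
                                                                  
                                                                  
                                                                  


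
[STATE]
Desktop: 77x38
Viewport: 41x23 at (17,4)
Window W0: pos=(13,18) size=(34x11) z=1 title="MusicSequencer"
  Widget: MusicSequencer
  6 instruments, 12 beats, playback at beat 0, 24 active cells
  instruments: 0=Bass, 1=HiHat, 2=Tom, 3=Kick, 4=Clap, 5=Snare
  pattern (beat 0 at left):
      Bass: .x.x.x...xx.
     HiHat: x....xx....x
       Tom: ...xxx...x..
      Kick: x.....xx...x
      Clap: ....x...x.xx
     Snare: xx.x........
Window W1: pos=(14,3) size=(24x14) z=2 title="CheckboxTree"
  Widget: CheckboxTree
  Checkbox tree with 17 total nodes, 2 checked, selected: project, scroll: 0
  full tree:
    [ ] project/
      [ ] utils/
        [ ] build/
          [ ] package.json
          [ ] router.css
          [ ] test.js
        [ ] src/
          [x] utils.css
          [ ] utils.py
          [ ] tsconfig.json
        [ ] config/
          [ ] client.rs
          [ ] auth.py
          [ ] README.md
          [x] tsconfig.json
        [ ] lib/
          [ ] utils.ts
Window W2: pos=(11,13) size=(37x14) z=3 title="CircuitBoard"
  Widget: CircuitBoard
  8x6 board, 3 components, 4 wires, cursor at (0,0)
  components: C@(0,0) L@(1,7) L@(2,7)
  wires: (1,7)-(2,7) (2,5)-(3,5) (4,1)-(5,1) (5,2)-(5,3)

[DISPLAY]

heckboxTree         ┃                    
────────────────────┨                    
-] project/         ┃                    
 [-] utils/         ┃                    
   [ ] build/       ┃                    
     [ ] package.jso┃                    
     [ ] router.css ┃                    
     [ ] test.js    ┃                    
   [-] src/         ┃                    
━━━━━━━━━━━━━━━━━━━━━━━━━━━━━━┓          
uitBoard                      ┃          
──────────────────────────────┨          
1 2 3 4 5 6 7                 ┃          
]                             ┃          
                              ┃          
                           L  ┃          
                           │  ┃          
                   ·       L  ┃          
                   │          ┃          
                   ·          ┃          
                              ┃          
   ·                          ┃          
━━━━━━━━━━━━━━━━━━━━━━━━━━━━━━┛          


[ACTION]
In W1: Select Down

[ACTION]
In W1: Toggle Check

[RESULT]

heckboxTree         ┃                    
────────────────────┨                    
x] project/         ┃                    
 [x] utils/         ┃                    
   [x] build/       ┃                    
     [x] package.jso┃                    
     [x] router.css ┃                    
     [x] test.js    ┃                    
   [x] src/         ┃                    
━━━━━━━━━━━━━━━━━━━━━━━━━━━━━━┓          
uitBoard                      ┃          
──────────────────────────────┨          
1 2 3 4 5 6 7                 ┃          
]                             ┃          
                              ┃          
                           L  ┃          
                           │  ┃          
                   ·       L  ┃          
                   │          ┃          
                   ·          ┃          
                              ┃          
   ·                          ┃          
━━━━━━━━━━━━━━━━━━━━━━━━━━━━━━┛          


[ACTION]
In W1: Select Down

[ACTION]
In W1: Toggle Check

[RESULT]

heckboxTree         ┃                    
────────────────────┨                    
-] project/         ┃                    
 [-] utils/         ┃                    
   [ ] build/       ┃                    
     [ ] package.jso┃                    
     [ ] router.css ┃                    
     [ ] test.js    ┃                    
   [x] src/         ┃                    
━━━━━━━━━━━━━━━━━━━━━━━━━━━━━━┓          
uitBoard                      ┃          
──────────────────────────────┨          
1 2 3 4 5 6 7                 ┃          
]                             ┃          
                              ┃          
                           L  ┃          
                           │  ┃          
                   ·       L  ┃          
                   │          ┃          
                   ·          ┃          
                              ┃          
   ·                          ┃          
━━━━━━━━━━━━━━━━━━━━━━━━━━━━━━┛          


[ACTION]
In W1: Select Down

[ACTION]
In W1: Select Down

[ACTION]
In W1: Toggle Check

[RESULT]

heckboxTree         ┃                    
────────────────────┨                    
-] project/         ┃                    
 [-] utils/         ┃                    
   [-] build/       ┃                    
     [ ] package.jso┃                    
     [x] router.css ┃                    
     [ ] test.js    ┃                    
   [x] src/         ┃                    
━━━━━━━━━━━━━━━━━━━━━━━━━━━━━━┓          
uitBoard                      ┃          
──────────────────────────────┨          
1 2 3 4 5 6 7                 ┃          
]                             ┃          
                              ┃          
                           L  ┃          
                           │  ┃          
                   ·       L  ┃          
                   │          ┃          
                   ·          ┃          
                              ┃          
   ·                          ┃          
━━━━━━━━━━━━━━━━━━━━━━━━━━━━━━┛          
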